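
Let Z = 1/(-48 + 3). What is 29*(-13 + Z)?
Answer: -16994/45 ≈ -377.64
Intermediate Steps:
Z = -1/45 (Z = 1/(-45) = -1/45 ≈ -0.022222)
29*(-13 + Z) = 29*(-13 - 1/45) = 29*(-586/45) = -16994/45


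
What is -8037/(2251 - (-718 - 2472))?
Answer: -8037/5441 ≈ -1.4771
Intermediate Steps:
-8037/(2251 - (-718 - 2472)) = -8037/(2251 - 1*(-3190)) = -8037/(2251 + 3190) = -8037/5441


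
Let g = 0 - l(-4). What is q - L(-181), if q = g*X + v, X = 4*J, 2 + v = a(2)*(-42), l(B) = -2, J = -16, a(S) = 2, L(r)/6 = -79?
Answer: 260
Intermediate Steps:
L(r) = -474 (L(r) = 6*(-79) = -474)
v = -86 (v = -2 + 2*(-42) = -2 - 84 = -86)
g = 2 (g = 0 - 1*(-2) = 0 + 2 = 2)
X = -64 (X = 4*(-16) = -64)
q = -214 (q = 2*(-64) - 86 = -128 - 86 = -214)
q - L(-181) = -214 - 1*(-474) = -214 + 474 = 260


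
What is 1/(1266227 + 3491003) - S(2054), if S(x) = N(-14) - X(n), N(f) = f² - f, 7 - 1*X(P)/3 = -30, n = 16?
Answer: -470965769/4757230 ≈ -99.000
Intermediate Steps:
X(P) = 111 (X(P) = 21 - 3*(-30) = 21 + 90 = 111)
S(x) = 99 (S(x) = -14*(-1 - 14) - 1*111 = -14*(-15) - 111 = 210 - 111 = 99)
1/(1266227 + 3491003) - S(2054) = 1/(1266227 + 3491003) - 1*99 = 1/4757230 - 99 = -470965769/4757230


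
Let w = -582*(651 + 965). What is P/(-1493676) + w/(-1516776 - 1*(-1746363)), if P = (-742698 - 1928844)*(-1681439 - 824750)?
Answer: -28466217018190967/6350529478 ≈ -4.4825e+6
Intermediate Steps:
w = -940512 (w = -582*1616 = -940512)
P = 6695389173438 (P = -2671542*(-2506189) = 6695389173438)
P/(-1493676) + w/(-1516776 - 1*(-1746363)) = 6695389173438/(-1493676) - 940512/(-1516776 - 1*(-1746363)) = 6695389173438*(-1/1493676) - 940512/(-1516776 + 1746363) = -371966065191/82982 - 940512/229587 = -371966065191/82982 - 940512*1/229587 = -371966065191/82982 - 313504/76529 = -28466217018190967/6350529478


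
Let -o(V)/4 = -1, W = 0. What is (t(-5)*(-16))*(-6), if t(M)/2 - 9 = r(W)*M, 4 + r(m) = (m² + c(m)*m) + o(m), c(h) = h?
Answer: 1728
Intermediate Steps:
o(V) = 4 (o(V) = -4*(-1) = 4)
r(m) = 2*m² (r(m) = -4 + ((m² + m*m) + 4) = -4 + ((m² + m²) + 4) = -4 + (2*m² + 4) = -4 + (4 + 2*m²) = 2*m²)
t(M) = 18 (t(M) = 18 + 2*((2*0²)*M) = 18 + 2*((2*0)*M) = 18 + 2*(0*M) = 18 + 2*0 = 18 + 0 = 18)
(t(-5)*(-16))*(-6) = (18*(-16))*(-6) = -288*(-6) = 1728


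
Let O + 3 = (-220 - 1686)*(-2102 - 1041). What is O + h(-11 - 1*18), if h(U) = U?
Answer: 5990526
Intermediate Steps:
O = 5990555 (O = -3 + (-220 - 1686)*(-2102 - 1041) = -3 - 1906*(-3143) = -3 + 5990558 = 5990555)
O + h(-11 - 1*18) = 5990555 + (-11 - 1*18) = 5990555 + (-11 - 18) = 5990555 - 29 = 5990526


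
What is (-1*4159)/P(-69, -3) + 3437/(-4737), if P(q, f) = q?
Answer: 2162670/36317 ≈ 59.550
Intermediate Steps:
(-1*4159)/P(-69, -3) + 3437/(-4737) = -1*4159/(-69) + 3437/(-4737) = -4159*(-1/69) + 3437*(-1/4737) = 4159/69 - 3437/4737 = 2162670/36317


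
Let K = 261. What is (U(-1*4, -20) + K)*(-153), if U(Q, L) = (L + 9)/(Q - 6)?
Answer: -401013/10 ≈ -40101.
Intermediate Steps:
U(Q, L) = (9 + L)/(-6 + Q)
(U(-1*4, -20) + K)*(-153) = ((9 - 20)/(-6 - 1*4) + 261)*(-153) = (-11/(-6 - 4) + 261)*(-153) = (-11/(-10) + 261)*(-153) = (-⅒*(-11) + 261)*(-153) = (11/10 + 261)*(-153) = (2621/10)*(-153) = -401013/10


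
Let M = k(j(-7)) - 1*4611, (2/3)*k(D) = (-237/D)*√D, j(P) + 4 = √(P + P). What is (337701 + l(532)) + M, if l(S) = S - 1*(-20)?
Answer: 333642 - 711/(2*√(-4 + I*√14)) ≈ 3.3359e+5 + 141.29*I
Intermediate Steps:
j(P) = -4 + √2*√P (j(P) = -4 + √(P + P) = -4 + √(2*P) = -4 + √2*√P)
k(D) = -711/(2*√D) (k(D) = 3*((-237/D)*√D)/2 = 3*(-237/√D)/2 = -711/(2*√D))
M = -4611 - 711/(2*√(-4 + I*√14)) (M = -711/(2*√(-4 + √2*√(-7))) - 1*4611 = -711/(2*√(-4 + √2*(I*√7))) - 4611 = -711/(2*√(-4 + I*√14)) - 4611 = -4611 - 711/(2*√(-4 + I*√14)) ≈ -4666.8 + 141.29*I)
l(S) = 20 + S (l(S) = S + 20 = 20 + S)
(337701 + l(532)) + M = (337701 + (20 + 532)) + (-4611 - 711/(2*√(-4 + I*√14))) = (337701 + 552) + (-4611 - 711/(2*√(-4 + I*√14))) = 338253 + (-4611 - 711/(2*√(-4 + I*√14))) = 333642 - 711/(2*√(-4 + I*√14))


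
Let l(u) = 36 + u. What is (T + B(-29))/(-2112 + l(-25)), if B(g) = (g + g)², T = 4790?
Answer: -8154/2101 ≈ -3.8810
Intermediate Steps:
B(g) = 4*g² (B(g) = (2*g)² = 4*g²)
(T + B(-29))/(-2112 + l(-25)) = (4790 + 4*(-29)²)/(-2112 + (36 - 25)) = (4790 + 4*841)/(-2112 + 11) = (4790 + 3364)/(-2101) = 8154*(-1/2101) = -8154/2101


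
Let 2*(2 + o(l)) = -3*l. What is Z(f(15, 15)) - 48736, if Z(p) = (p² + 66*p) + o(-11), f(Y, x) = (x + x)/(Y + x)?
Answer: -97309/2 ≈ -48655.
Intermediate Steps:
o(l) = -2 - 3*l/2 (o(l) = -2 + (-3*l)/2 = -2 - 3*l/2)
f(Y, x) = 2*x/(Y + x) (f(Y, x) = (2*x)/(Y + x) = 2*x/(Y + x))
Z(p) = 29/2 + p² + 66*p (Z(p) = (p² + 66*p) + (-2 - 3/2*(-11)) = (p² + 66*p) + (-2 + 33/2) = (p² + 66*p) + 29/2 = 29/2 + p² + 66*p)
Z(f(15, 15)) - 48736 = (29/2 + (2*15/(15 + 15))² + 66*(2*15/(15 + 15))) - 48736 = (29/2 + (2*15/30)² + 66*(2*15/30)) - 48736 = (29/2 + (2*15*(1/30))² + 66*(2*15*(1/30))) - 48736 = (29/2 + 1² + 66*1) - 48736 = (29/2 + 1 + 66) - 48736 = 163/2 - 48736 = -97309/2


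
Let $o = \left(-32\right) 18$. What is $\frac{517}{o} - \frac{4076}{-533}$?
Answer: $\frac{2072215}{307008} \approx 6.7497$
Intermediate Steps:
$o = -576$
$\frac{517}{o} - \frac{4076}{-533} = \frac{517}{-576} - \frac{4076}{-533} = 517 \left(- \frac{1}{576}\right) - - \frac{4076}{533} = - \frac{517}{576} + \frac{4076}{533} = \frac{2072215}{307008}$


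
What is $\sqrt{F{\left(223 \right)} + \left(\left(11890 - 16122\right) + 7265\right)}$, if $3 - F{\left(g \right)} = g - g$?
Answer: $2 \sqrt{759} \approx 55.1$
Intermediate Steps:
$F{\left(g \right)} = 3$ ($F{\left(g \right)} = 3 - \left(g - g\right) = 3 - 0 = 3 + 0 = 3$)
$\sqrt{F{\left(223 \right)} + \left(\left(11890 - 16122\right) + 7265\right)} = \sqrt{3 + \left(\left(11890 - 16122\right) + 7265\right)} = \sqrt{3 + \left(-4232 + 7265\right)} = \sqrt{3 + 3033} = \sqrt{3036} = 2 \sqrt{759}$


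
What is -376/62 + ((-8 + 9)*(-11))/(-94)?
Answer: -17331/2914 ≈ -5.9475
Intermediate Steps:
-376/62 + ((-8 + 9)*(-11))/(-94) = -376*1/62 + (1*(-11))*(-1/94) = -188/31 - 11*(-1/94) = -188/31 + 11/94 = -17331/2914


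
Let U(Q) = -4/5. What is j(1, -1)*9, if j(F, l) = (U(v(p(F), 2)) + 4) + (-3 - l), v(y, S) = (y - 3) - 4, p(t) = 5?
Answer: 54/5 ≈ 10.800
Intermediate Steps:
v(y, S) = -7 + y (v(y, S) = (-3 + y) - 4 = -7 + y)
U(Q) = -⅘ (U(Q) = -4*⅕ = -⅘)
j(F, l) = ⅕ - l (j(F, l) = (-⅘ + 4) + (-3 - l) = 16/5 + (-3 - l) = ⅕ - l)
j(1, -1)*9 = (⅕ - 1*(-1))*9 = (⅕ + 1)*9 = (6/5)*9 = 54/5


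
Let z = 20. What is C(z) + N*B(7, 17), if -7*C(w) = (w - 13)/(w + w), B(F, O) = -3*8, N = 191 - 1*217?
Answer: 24959/40 ≈ 623.97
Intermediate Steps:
N = -26 (N = 191 - 217 = -26)
B(F, O) = -24
C(w) = -(-13 + w)/(14*w) (C(w) = -(w - 13)/(7*(w + w)) = -(-13 + w)/(7*(2*w)) = -(-13 + w)*1/(2*w)/7 = -(-13 + w)/(14*w))
C(z) + N*B(7, 17) = (1/14)*(13 - 1*20)/20 - 26*(-24) = (1/14)*(1/20)*(13 - 20) + 624 = (1/14)*(1/20)*(-7) + 624 = -1/40 + 624 = 24959/40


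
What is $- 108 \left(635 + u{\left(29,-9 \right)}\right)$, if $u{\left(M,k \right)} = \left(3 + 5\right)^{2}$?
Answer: $-75492$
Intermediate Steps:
$u{\left(M,k \right)} = 64$ ($u{\left(M,k \right)} = 8^{2} = 64$)
$- 108 \left(635 + u{\left(29,-9 \right)}\right) = - 108 \left(635 + 64\right) = \left(-108\right) 699 = -75492$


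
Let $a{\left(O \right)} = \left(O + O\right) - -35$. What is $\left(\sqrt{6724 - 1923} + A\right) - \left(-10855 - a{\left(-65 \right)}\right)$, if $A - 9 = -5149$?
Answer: $5620 + \sqrt{4801} \approx 5689.3$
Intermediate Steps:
$a{\left(O \right)} = 35 + 2 O$ ($a{\left(O \right)} = 2 O + 35 = 35 + 2 O$)
$A = -5140$ ($A = 9 - 5149 = -5140$)
$\left(\sqrt{6724 - 1923} + A\right) - \left(-10855 - a{\left(-65 \right)}\right) = \left(\sqrt{6724 - 1923} - 5140\right) + \left(\left(11277 + \left(35 + 2 \left(-65\right)\right)\right) - 422\right) = \left(\sqrt{4801} - 5140\right) + \left(\left(11277 + \left(35 - 130\right)\right) - 422\right) = \left(-5140 + \sqrt{4801}\right) + \left(\left(11277 - 95\right) - 422\right) = \left(-5140 + \sqrt{4801}\right) + \left(11182 - 422\right) = \left(-5140 + \sqrt{4801}\right) + 10760 = 5620 + \sqrt{4801}$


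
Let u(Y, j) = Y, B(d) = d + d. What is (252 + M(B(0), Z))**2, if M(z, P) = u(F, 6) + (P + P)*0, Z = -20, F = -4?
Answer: 61504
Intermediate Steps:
B(d) = 2*d
M(z, P) = -4 (M(z, P) = -4 + (P + P)*0 = -4 + (2*P)*0 = -4 + 0 = -4)
(252 + M(B(0), Z))**2 = (252 - 4)**2 = 248**2 = 61504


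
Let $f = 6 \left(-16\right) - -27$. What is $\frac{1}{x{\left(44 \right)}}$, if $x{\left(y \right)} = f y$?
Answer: $- \frac{1}{3036} \approx -0.00032938$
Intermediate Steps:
$f = -69$ ($f = -96 + 27 = -69$)
$x{\left(y \right)} = - 69 y$
$\frac{1}{x{\left(44 \right)}} = \frac{1}{\left(-69\right) 44} = \frac{1}{-3036} = - \frac{1}{3036}$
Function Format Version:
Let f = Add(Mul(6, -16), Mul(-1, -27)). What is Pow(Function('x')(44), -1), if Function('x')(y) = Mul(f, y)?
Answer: Rational(-1, 3036) ≈ -0.00032938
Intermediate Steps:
f = -69 (f = Add(-96, 27) = -69)
Function('x')(y) = Mul(-69, y)
Pow(Function('x')(44), -1) = Pow(Mul(-69, 44), -1) = Pow(-3036, -1) = Rational(-1, 3036)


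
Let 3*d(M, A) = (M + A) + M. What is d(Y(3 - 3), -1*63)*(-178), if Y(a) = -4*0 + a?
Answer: 3738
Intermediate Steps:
Y(a) = a (Y(a) = 0 + a = a)
d(M, A) = A/3 + 2*M/3 (d(M, A) = ((M + A) + M)/3 = ((A + M) + M)/3 = (A + 2*M)/3 = A/3 + 2*M/3)
d(Y(3 - 3), -1*63)*(-178) = ((-1*63)/3 + 2*(3 - 3)/3)*(-178) = ((1/3)*(-63) + (2/3)*0)*(-178) = (-21 + 0)*(-178) = -21*(-178) = 3738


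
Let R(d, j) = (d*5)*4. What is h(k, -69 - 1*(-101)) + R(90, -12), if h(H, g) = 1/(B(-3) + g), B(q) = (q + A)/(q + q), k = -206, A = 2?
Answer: 347406/193 ≈ 1800.0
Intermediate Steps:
R(d, j) = 20*d (R(d, j) = (5*d)*4 = 20*d)
B(q) = (2 + q)/(2*q) (B(q) = (q + 2)/(q + q) = (2 + q)/((2*q)) = (2 + q)*(1/(2*q)) = (2 + q)/(2*q))
h(H, g) = 1/(1/6 + g) (h(H, g) = 1/((1/2)*(2 - 3)/(-3) + g) = 1/((1/2)*(-1/3)*(-1) + g) = 1/(1/6 + g))
h(k, -69 - 1*(-101)) + R(90, -12) = 6/(1 + 6*(-69 - 1*(-101))) + 20*90 = 6/(1 + 6*(-69 + 101)) + 1800 = 6/(1 + 6*32) + 1800 = 6/(1 + 192) + 1800 = 6/193 + 1800 = 347406/193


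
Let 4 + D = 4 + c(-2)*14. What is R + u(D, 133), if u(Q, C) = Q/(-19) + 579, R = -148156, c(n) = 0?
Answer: -147577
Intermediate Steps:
D = 0 (D = -4 + (4 + 0*14) = -4 + (4 + 0) = -4 + 4 = 0)
u(Q, C) = 579 - Q/19 (u(Q, C) = -Q/19 + 579 = 579 - Q/19)
R + u(D, 133) = -148156 + (579 - 1/19*0) = -148156 + (579 + 0) = -148156 + 579 = -147577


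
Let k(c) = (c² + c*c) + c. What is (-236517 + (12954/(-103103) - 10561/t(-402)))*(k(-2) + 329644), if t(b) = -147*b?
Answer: -33931468452422158675/435197763 ≈ -7.7968e+10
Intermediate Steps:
k(c) = c + 2*c² (k(c) = (c² + c²) + c = 2*c² + c = c + 2*c²)
(-236517 + (12954/(-103103) - 10561/t(-402)))*(k(-2) + 329644) = (-236517 + (12954/(-103103) - 10561/((-147*(-402)))))*(-2*(1 + 2*(-2)) + 329644) = (-236517 + (12954*(-1/103103) - 10561/59094))*(-2*(1 - 4) + 329644) = (-236517 + (-12954/103103 - 10561*1/59094))*(-2*(-3) + 329644) = (-236517 + (-12954/103103 - 10561/59094))*(6 + 329644) = (-236517 - 264910637/870395526)*329650 = -205863603533579/870395526*329650 = -33931468452422158675/435197763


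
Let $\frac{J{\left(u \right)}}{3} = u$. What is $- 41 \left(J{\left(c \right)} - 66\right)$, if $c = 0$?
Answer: $2706$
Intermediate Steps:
$J{\left(u \right)} = 3 u$
$- 41 \left(J{\left(c \right)} - 66\right) = - 41 \left(3 \cdot 0 - 66\right) = - 41 \left(0 - 66\right) = \left(-41\right) \left(-66\right) = 2706$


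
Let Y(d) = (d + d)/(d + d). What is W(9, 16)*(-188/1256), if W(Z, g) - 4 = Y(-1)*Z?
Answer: -611/314 ≈ -1.9459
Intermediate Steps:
Y(d) = 1 (Y(d) = (2*d)/((2*d)) = (2*d)*(1/(2*d)) = 1)
W(Z, g) = 4 + Z (W(Z, g) = 4 + 1*Z = 4 + Z)
W(9, 16)*(-188/1256) = (4 + 9)*(-188/1256) = 13*(-188*1/1256) = 13*(-47/314) = -611/314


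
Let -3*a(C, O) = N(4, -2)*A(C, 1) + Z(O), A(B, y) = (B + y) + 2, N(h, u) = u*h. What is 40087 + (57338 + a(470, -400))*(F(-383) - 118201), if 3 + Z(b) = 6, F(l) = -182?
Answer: -6937006408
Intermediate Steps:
N(h, u) = h*u
A(B, y) = 2 + B + y
Z(b) = 3 (Z(b) = -3 + 6 = 3)
a(C, O) = 7 + 8*C/3 (a(C, O) = -((4*(-2))*(2 + C + 1) + 3)/3 = -(-8*(3 + C) + 3)/3 = -((-24 - 8*C) + 3)/3 = -(-21 - 8*C)/3 = 7 + 8*C/3)
40087 + (57338 + a(470, -400))*(F(-383) - 118201) = 40087 + (57338 + (7 + (8/3)*470))*(-182 - 118201) = 40087 + (57338 + (7 + 3760/3))*(-118383) = 40087 + (57338 + 3781/3)*(-118383) = 40087 + (175795/3)*(-118383) = 40087 - 6937046495 = -6937006408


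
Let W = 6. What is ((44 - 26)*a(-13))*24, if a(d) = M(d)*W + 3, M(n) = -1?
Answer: -1296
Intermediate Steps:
a(d) = -3 (a(d) = -1*6 + 3 = -6 + 3 = -3)
((44 - 26)*a(-13))*24 = ((44 - 26)*(-3))*24 = (18*(-3))*24 = -54*24 = -1296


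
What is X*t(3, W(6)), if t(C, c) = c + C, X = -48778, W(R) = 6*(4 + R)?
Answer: -3073014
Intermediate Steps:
W(R) = 24 + 6*R
t(C, c) = C + c
X*t(3, W(6)) = -48778*(3 + (24 + 6*6)) = -48778*(3 + (24 + 36)) = -48778*(3 + 60) = -48778*63 = -3073014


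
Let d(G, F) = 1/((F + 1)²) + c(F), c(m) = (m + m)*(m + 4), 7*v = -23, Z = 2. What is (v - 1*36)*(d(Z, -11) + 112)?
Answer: -292611/28 ≈ -10450.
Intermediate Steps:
v = -23/7 (v = (⅐)*(-23) = -23/7 ≈ -3.2857)
c(m) = 2*m*(4 + m) (c(m) = (2*m)*(4 + m) = 2*m*(4 + m))
d(G, F) = (1 + F)⁻² + 2*F*(4 + F) (d(G, F) = 1/((F + 1)²) + 2*F*(4 + F) = 1/((1 + F)²) + 2*F*(4 + F) = (1 + F)⁻² + 2*F*(4 + F))
(v - 1*36)*(d(Z, -11) + 112) = (-23/7 - 1*36)*(((1 - 11)⁻² + 2*(-11)² + 8*(-11)) + 112) = (-23/7 - 36)*(((-10)⁻² + 2*121 - 88) + 112) = -275*((1/100 + 242 - 88) + 112)/7 = -275*(15401/100 + 112)/7 = -275/7*26601/100 = -292611/28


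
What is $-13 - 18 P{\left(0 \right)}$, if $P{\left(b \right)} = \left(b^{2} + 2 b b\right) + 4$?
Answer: $-85$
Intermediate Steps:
$P{\left(b \right)} = 4 + 3 b^{2}$ ($P{\left(b \right)} = \left(b^{2} + 2 b^{2}\right) + 4 = 3 b^{2} + 4 = 4 + 3 b^{2}$)
$-13 - 18 P{\left(0 \right)} = -13 - 18 \left(4 + 3 \cdot 0^{2}\right) = -13 - 18 \left(4 + 3 \cdot 0\right) = -13 - 18 \left(4 + 0\right) = -13 - 72 = -85$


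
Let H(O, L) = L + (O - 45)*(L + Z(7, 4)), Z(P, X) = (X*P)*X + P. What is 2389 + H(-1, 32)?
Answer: -4525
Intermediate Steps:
Z(P, X) = P + P*X² (Z(P, X) = (P*X)*X + P = P*X² + P = P + P*X²)
H(O, L) = L + (-45 + O)*(119 + L) (H(O, L) = L + (O - 45)*(L + 7*(1 + 4²)) = L + (-45 + O)*(L + 7*(1 + 16)) = L + (-45 + O)*(L + 7*17) = L + (-45 + O)*(L + 119) = L + (-45 + O)*(119 + L))
2389 + H(-1, 32) = 2389 + (-5355 - 44*32 + 119*(-1) + 32*(-1)) = 2389 + (-5355 - 1408 - 119 - 32) = 2389 - 6914 = -4525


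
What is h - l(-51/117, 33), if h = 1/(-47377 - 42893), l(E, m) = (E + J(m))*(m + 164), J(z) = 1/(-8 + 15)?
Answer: 474218309/8214570 ≈ 57.729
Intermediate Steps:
J(z) = ⅐ (J(z) = 1/7 = ⅐)
l(E, m) = (164 + m)*(⅐ + E) (l(E, m) = (E + ⅐)*(m + 164) = (⅐ + E)*(164 + m) = (164 + m)*(⅐ + E))
h = -1/90270 (h = 1/(-90270) = -1/90270 ≈ -1.1078e-5)
h - l(-51/117, 33) = -1/90270 - (164/7 + 164*(-51/117) + (⅐)*33 - 51/117*33) = -1/90270 - (164/7 + 164*(-51*1/117) + 33/7 - 51*1/117*33) = -1/90270 - (164/7 + 164*(-17/39) + 33/7 - 17/39*33) = -1/90270 - (164/7 - 2788/39 + 33/7 - 187/13) = -1/90270 - 1*(-15760/273) = -1/90270 + 15760/273 = 474218309/8214570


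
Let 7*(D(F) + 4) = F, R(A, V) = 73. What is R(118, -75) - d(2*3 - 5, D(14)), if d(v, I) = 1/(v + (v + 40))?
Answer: 3065/42 ≈ 72.976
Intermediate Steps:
D(F) = -4 + F/7
d(v, I) = 1/(40 + 2*v) (d(v, I) = 1/(v + (40 + v)) = 1/(40 + 2*v))
R(118, -75) - d(2*3 - 5, D(14)) = 73 - 1/(2*(20 + (2*3 - 5))) = 73 - 1/(2*(20 + (6 - 5))) = 73 - 1/(2*(20 + 1)) = 73 - 1/(2*21) = 73 - 1*1/42 = 73 - 1/42 = 3065/42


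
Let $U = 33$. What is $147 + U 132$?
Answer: $4503$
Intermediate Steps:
$147 + U 132 = 147 + 33 \cdot 132 = 147 + 4356 = 4503$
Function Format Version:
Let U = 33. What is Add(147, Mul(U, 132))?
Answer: 4503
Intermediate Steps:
Add(147, Mul(U, 132)) = Add(147, Mul(33, 132)) = Add(147, 4356) = 4503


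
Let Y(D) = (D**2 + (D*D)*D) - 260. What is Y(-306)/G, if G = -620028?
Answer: 7139810/155007 ≈ 46.061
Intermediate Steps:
Y(D) = -260 + D**2 + D**3 (Y(D) = (D**2 + D**2*D) - 260 = (D**2 + D**3) - 260 = -260 + D**2 + D**3)
Y(-306)/G = (-260 + (-306)**2 + (-306)**3)/(-620028) = (-260 + 93636 - 28652616)*(-1/620028) = -28559240*(-1/620028) = 7139810/155007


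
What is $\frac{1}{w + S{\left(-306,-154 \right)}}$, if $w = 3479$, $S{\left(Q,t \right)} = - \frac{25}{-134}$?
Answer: $\frac{134}{466211} \approx 0.00028742$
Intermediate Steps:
$S{\left(Q,t \right)} = \frac{25}{134}$ ($S{\left(Q,t \right)} = \left(-25\right) \left(- \frac{1}{134}\right) = \frac{25}{134}$)
$\frac{1}{w + S{\left(-306,-154 \right)}} = \frac{1}{3479 + \frac{25}{134}} = \frac{1}{\frac{466211}{134}} = \frac{134}{466211}$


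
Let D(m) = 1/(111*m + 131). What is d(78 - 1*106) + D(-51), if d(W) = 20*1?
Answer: 110599/5530 ≈ 20.000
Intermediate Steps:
d(W) = 20
D(m) = 1/(131 + 111*m)
d(78 - 1*106) + D(-51) = 20 + 1/(131 + 111*(-51)) = 20 + 1/(131 - 5661) = 20 + 1/(-5530) = 20 - 1/5530 = 110599/5530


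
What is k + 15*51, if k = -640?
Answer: 125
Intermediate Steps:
k + 15*51 = -640 + 15*51 = -640 + 765 = 125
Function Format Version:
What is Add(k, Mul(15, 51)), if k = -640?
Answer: 125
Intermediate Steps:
Add(k, Mul(15, 51)) = Add(-640, Mul(15, 51)) = Add(-640, 765) = 125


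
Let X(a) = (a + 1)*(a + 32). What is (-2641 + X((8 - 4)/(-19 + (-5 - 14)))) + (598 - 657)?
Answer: -964398/361 ≈ -2671.5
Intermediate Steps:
X(a) = (1 + a)*(32 + a)
(-2641 + X((8 - 4)/(-19 + (-5 - 14)))) + (598 - 657) = (-2641 + (32 + ((8 - 4)/(-19 + (-5 - 14)))² + 33*((8 - 4)/(-19 + (-5 - 14))))) + (598 - 657) = (-2641 + (32 + (4/(-19 - 19))² + 33*(4/(-19 - 19)))) - 59 = (-2641 + (32 + (4/(-38))² + 33*(4/(-38)))) - 59 = (-2641 + (32 + (4*(-1/38))² + 33*(4*(-1/38)))) - 59 = (-2641 + (32 + (-2/19)² + 33*(-2/19))) - 59 = (-2641 + (32 + 4/361 - 66/19)) - 59 = (-2641 + 10302/361) - 59 = -943099/361 - 59 = -964398/361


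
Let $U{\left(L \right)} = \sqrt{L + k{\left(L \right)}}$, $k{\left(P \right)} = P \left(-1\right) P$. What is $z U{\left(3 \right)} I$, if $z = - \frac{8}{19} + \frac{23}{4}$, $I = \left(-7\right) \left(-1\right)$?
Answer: $\frac{2835 i \sqrt{6}}{76} \approx 91.372 i$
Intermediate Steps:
$k{\left(P \right)} = - P^{2}$ ($k{\left(P \right)} = - P P = - P^{2}$)
$I = 7$
$U{\left(L \right)} = \sqrt{L - L^{2}}$
$z = \frac{405}{76}$ ($z = \left(-8\right) \frac{1}{19} + 23 \cdot \frac{1}{4} = - \frac{8}{19} + \frac{23}{4} = \frac{405}{76} \approx 5.3289$)
$z U{\left(3 \right)} I = \frac{405 \sqrt{3 \left(1 - 3\right)}}{76} \cdot 7 = \frac{405 \sqrt{3 \left(-2\right)}}{76} \cdot 7 = \frac{405 \sqrt{-6}}{76} \cdot 7 = \frac{405 i \sqrt{6}}{76} \cdot 7 = \frac{2835 i \sqrt{6}}{76}$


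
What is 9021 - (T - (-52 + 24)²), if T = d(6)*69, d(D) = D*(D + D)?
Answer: 4837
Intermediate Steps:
d(D) = 2*D² (d(D) = D*(2*D) = 2*D²)
T = 4968 (T = (2*6²)*69 = (2*36)*69 = 72*69 = 4968)
9021 - (T - (-52 + 24)²) = 9021 - (4968 - (-52 + 24)²) = 9021 - (4968 - 1*(-28)²) = 9021 - (4968 - 1*784) = 9021 - (4968 - 784) = 9021 - 1*4184 = 9021 - 4184 = 4837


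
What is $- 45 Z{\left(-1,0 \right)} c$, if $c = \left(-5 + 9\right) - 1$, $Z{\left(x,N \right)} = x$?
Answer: $135$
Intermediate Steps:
$c = 3$ ($c = 4 - 1 = 3$)
$- 45 Z{\left(-1,0 \right)} c = \left(-45\right) \left(-1\right) 3 = 45 \cdot 3 = 135$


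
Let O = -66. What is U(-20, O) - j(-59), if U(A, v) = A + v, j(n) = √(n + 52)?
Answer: -86 - I*√7 ≈ -86.0 - 2.6458*I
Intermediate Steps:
j(n) = √(52 + n)
U(-20, O) - j(-59) = (-20 - 66) - √(52 - 59) = -86 - √(-7) = -86 - I*√7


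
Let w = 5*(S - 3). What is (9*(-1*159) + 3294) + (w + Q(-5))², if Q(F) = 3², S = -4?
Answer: 2539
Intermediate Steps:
Q(F) = 9
w = -35 (w = 5*(-4 - 3) = 5*(-7) = -35)
(9*(-1*159) + 3294) + (w + Q(-5))² = (9*(-1*159) + 3294) + (-35 + 9)² = (9*(-159) + 3294) + (-26)² = (-1431 + 3294) + 676 = 1863 + 676 = 2539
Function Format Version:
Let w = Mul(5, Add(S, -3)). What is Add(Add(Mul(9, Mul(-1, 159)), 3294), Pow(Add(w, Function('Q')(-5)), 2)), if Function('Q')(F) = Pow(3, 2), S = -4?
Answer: 2539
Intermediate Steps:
Function('Q')(F) = 9
w = -35 (w = Mul(5, Add(-4, -3)) = Mul(5, -7) = -35)
Add(Add(Mul(9, Mul(-1, 159)), 3294), Pow(Add(w, Function('Q')(-5)), 2)) = Add(Add(Mul(9, Mul(-1, 159)), 3294), Pow(Add(-35, 9), 2)) = Add(Add(Mul(9, -159), 3294), Pow(-26, 2)) = Add(Add(-1431, 3294), 676) = Add(1863, 676) = 2539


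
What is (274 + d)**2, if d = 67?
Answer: 116281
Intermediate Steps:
(274 + d)**2 = (274 + 67)**2 = 341**2 = 116281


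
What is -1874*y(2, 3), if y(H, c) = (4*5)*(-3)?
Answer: 112440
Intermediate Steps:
y(H, c) = -60 (y(H, c) = 20*(-3) = -60)
-1874*y(2, 3) = -1874*(-60) = 112440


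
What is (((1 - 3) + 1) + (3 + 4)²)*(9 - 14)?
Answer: -240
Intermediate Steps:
(((1 - 3) + 1) + (3 + 4)²)*(9 - 14) = ((-2 + 1) + 7²)*(-5) = (-1 + 49)*(-5) = 48*(-5) = -240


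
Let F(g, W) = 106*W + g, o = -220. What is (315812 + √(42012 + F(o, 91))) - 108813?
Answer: 206999 + √51438 ≈ 2.0723e+5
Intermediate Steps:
F(g, W) = g + 106*W
(315812 + √(42012 + F(o, 91))) - 108813 = (315812 + √(42012 + (-220 + 106*91))) - 108813 = (315812 + √(42012 + (-220 + 9646))) - 108813 = (315812 + √(42012 + 9426)) - 108813 = (315812 + √51438) - 108813 = 206999 + √51438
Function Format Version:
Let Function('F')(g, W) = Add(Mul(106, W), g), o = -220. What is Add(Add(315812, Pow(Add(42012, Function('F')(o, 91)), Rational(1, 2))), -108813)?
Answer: Add(206999, Pow(51438, Rational(1, 2))) ≈ 2.0723e+5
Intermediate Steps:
Function('F')(g, W) = Add(g, Mul(106, W))
Add(Add(315812, Pow(Add(42012, Function('F')(o, 91)), Rational(1, 2))), -108813) = Add(Add(315812, Pow(Add(42012, Add(-220, Mul(106, 91))), Rational(1, 2))), -108813) = Add(Add(315812, Pow(Add(42012, Add(-220, 9646)), Rational(1, 2))), -108813) = Add(Add(315812, Pow(Add(42012, 9426), Rational(1, 2))), -108813) = Add(Add(315812, Pow(51438, Rational(1, 2))), -108813) = Add(206999, Pow(51438, Rational(1, 2)))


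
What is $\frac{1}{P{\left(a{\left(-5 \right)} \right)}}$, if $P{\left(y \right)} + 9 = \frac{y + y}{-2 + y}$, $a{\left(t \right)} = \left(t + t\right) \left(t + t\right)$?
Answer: $- \frac{49}{341} \approx -0.1437$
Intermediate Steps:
$a{\left(t \right)} = 4 t^{2}$ ($a{\left(t \right)} = 2 t 2 t = 4 t^{2}$)
$P{\left(y \right)} = -9 + \frac{2 y}{-2 + y}$ ($P{\left(y \right)} = -9 + \frac{y + y}{-2 + y} = -9 + \frac{2 y}{-2 + y}$)
$\frac{1}{P{\left(a{\left(-5 \right)} \right)}} = \frac{1}{\frac{1}{-2 + 4 \left(-5\right)^{2}} \left(18 - 7 \cdot 4 \left(-5\right)^{2}\right)} = \frac{1}{\frac{1}{-2 + 4 \cdot 25} \left(18 - 7 \cdot 4 \cdot 25\right)} = \frac{1}{\frac{1}{-2 + 100} \left(18 - 700\right)} = \frac{1}{\frac{1}{98} \left(18 - 700\right)} = \frac{1}{\frac{1}{98} \left(-682\right)} = \frac{1}{- \frac{341}{49}} = - \frac{49}{341}$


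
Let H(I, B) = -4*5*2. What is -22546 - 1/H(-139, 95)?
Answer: -901839/40 ≈ -22546.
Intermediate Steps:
H(I, B) = -40 (H(I, B) = -20*2 = -40)
-22546 - 1/H(-139, 95) = -22546 - 1/(-40) = -22546 - 1*(-1/40) = -22546 + 1/40 = -901839/40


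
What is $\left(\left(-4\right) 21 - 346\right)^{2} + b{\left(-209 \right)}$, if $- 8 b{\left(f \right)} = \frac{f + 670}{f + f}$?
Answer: $\frac{618306061}{3344} \approx 1.849 \cdot 10^{5}$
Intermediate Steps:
$b{\left(f \right)} = - \frac{670 + f}{16 f}$ ($b{\left(f \right)} = - \frac{\left(f + 670\right) \frac{1}{f + f}}{8} = - \frac{\left(670 + f\right) \frac{1}{2 f}}{8} = - \frac{\frac{1}{2} \frac{1}{f} \left(670 + f\right)}{8} = - \frac{670 + f}{16 f}$)
$\left(\left(-4\right) 21 - 346\right)^{2} + b{\left(-209 \right)} = \left(\left(-4\right) 21 - 346\right)^{2} + \frac{-670 - -209}{16 \left(-209\right)} = \left(-84 - 346\right)^{2} + \frac{1}{16} \left(- \frac{1}{209}\right) \left(-670 + 209\right) = \left(-430\right)^{2} + \frac{1}{16} \left(- \frac{1}{209}\right) \left(-461\right) = 184900 + \frac{461}{3344} = \frac{618306061}{3344}$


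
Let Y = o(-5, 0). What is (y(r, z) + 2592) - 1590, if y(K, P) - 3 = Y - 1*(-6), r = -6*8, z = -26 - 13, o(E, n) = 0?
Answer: 1011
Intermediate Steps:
Y = 0
z = -39
r = -48
y(K, P) = 9 (y(K, P) = 3 + (0 - 1*(-6)) = 3 + (0 + 6) = 3 + 6 = 9)
(y(r, z) + 2592) - 1590 = (9 + 2592) - 1590 = 2601 - 1590 = 1011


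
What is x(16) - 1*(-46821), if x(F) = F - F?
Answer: 46821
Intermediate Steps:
x(F) = 0
x(16) - 1*(-46821) = 0 - 1*(-46821) = 0 + 46821 = 46821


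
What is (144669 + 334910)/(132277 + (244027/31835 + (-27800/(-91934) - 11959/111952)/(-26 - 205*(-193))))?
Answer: 3106481062911002434877840/856876151573619177273117 ≈ 3.6254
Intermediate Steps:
(144669 + 334910)/(132277 + (244027/31835 + (-27800/(-91934) - 11959/111952)/(-26 - 205*(-193)))) = 479579/(132277 + (244027*(1/31835) + (-27800*(-1/91934) - 11959*1/111952)/(-26 + 39565))) = 479579/(132277 + (244027/31835 + (13900/45967 - 11959/111952)/39539)) = 479579/(132277 + (244027/31835 + (1006413447/5146097584)*(1/39539))) = 479579/(132277 + (244027/31835 + 1006413447/203471552373776)) = 479579/(132277 + 49652584550287521197/6477516869819158960) = 479579/(856876151573619177273117/6477516869819158960) = 479579*(6477516869819158960/856876151573619177273117) = 3106481062911002434877840/856876151573619177273117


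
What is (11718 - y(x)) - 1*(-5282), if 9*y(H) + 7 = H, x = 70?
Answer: 16993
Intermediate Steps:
y(H) = -7/9 + H/9
(11718 - y(x)) - 1*(-5282) = (11718 - (-7/9 + (⅑)*70)) - 1*(-5282) = (11718 - (-7/9 + 70/9)) + 5282 = (11718 - 1*7) + 5282 = (11718 - 7) + 5282 = 11711 + 5282 = 16993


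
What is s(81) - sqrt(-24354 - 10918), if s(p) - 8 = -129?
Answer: -121 - 2*I*sqrt(8818) ≈ -121.0 - 187.81*I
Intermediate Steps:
s(p) = -121 (s(p) = 8 - 129 = -121)
s(81) - sqrt(-24354 - 10918) = -121 - sqrt(-24354 - 10918) = -121 - sqrt(-35272) = -121 - 2*I*sqrt(8818)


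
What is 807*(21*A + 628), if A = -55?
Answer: -425289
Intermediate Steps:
807*(21*A + 628) = 807*(21*(-55) + 628) = 807*(-1155 + 628) = 807*(-527) = -425289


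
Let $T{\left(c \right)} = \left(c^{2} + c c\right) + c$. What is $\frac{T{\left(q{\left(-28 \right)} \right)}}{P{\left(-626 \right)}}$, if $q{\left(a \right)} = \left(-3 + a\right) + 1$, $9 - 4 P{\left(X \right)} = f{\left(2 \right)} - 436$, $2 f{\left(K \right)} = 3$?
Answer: $\frac{14160}{887} \approx 15.964$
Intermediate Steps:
$f{\left(K \right)} = \frac{3}{2}$ ($f{\left(K \right)} = \frac{1}{2} \cdot 3 = \frac{3}{2}$)
$P{\left(X \right)} = \frac{887}{8}$ ($P{\left(X \right)} = \frac{9}{4} - \frac{\frac{3}{2} - 436}{4} = \frac{9}{4} - - \frac{869}{8} = \frac{9}{4} + \frac{869}{8} = \frac{887}{8}$)
$q{\left(a \right)} = -2 + a$
$T{\left(c \right)} = c + 2 c^{2}$ ($T{\left(c \right)} = \left(c^{2} + c^{2}\right) + c = 2 c^{2} + c = c + 2 c^{2}$)
$\frac{T{\left(q{\left(-28 \right)} \right)}}{P{\left(-626 \right)}} = \frac{\left(-2 - 28\right) \left(1 + 2 \left(-2 - 28\right)\right)}{\frac{887}{8}} = - 30 \left(1 + 2 \left(-30\right)\right) \frac{8}{887} = - 30 \left(1 - 60\right) \frac{8}{887} = \left(-30\right) \left(-59\right) \frac{8}{887} = 1770 \cdot \frac{8}{887} = \frac{14160}{887}$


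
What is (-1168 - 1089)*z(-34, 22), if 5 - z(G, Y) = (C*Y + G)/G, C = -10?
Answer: 94794/17 ≈ 5576.1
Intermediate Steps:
z(G, Y) = 5 - (G - 10*Y)/G (z(G, Y) = 5 - (-10*Y + G)/G = 5 - (G - 10*Y)/G)
(-1168 - 1089)*z(-34, 22) = (-1168 - 1089)*(4 + 10*22/(-34)) = -2257*(4 + 10*22*(-1/34)) = -2257*(4 - 110/17) = -2257*(-42/17) = 94794/17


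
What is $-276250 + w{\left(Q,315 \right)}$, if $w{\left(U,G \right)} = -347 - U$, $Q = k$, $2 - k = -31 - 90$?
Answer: $-276720$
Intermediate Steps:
$k = 123$ ($k = 2 - \left(-31 - 90\right) = 2 - -121 = 2 + 121 = 123$)
$Q = 123$
$-276250 + w{\left(Q,315 \right)} = -276250 - 470 = -276720$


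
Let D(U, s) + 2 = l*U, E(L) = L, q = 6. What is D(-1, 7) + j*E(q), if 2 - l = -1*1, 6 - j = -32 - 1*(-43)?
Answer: -35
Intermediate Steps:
j = -5 (j = 6 - (-32 - 1*(-43)) = 6 - (-32 + 43) = 6 - 1*11 = 6 - 11 = -5)
l = 3 (l = 2 - (-1) = 2 - 1*(-1) = 2 + 1 = 3)
D(U, s) = -2 + 3*U
D(-1, 7) + j*E(q) = (-2 + 3*(-1)) - 5*6 = (-2 - 3) - 30 = -5 - 30 = -35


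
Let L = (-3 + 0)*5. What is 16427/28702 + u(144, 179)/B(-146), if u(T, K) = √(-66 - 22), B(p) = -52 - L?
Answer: 16427/28702 - 2*I*√22/37 ≈ 0.57233 - 0.25354*I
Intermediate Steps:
L = -15 (L = -3*5 = -15)
B(p) = -37 (B(p) = -52 - 1*(-15) = -52 + 15 = -37)
u(T, K) = 2*I*√22 (u(T, K) = √(-88) = 2*I*√22)
16427/28702 + u(144, 179)/B(-146) = 16427/28702 + (2*I*√22)/(-37) = 16427*(1/28702) + (2*I*√22)*(-1/37) = 16427/28702 - 2*I*√22/37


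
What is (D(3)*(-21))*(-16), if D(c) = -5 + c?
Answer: -672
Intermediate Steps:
(D(3)*(-21))*(-16) = ((-5 + 3)*(-21))*(-16) = -2*(-21)*(-16) = 42*(-16) = -672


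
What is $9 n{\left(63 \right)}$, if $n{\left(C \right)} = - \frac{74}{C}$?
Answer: $- \frac{74}{7} \approx -10.571$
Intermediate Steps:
$9 n{\left(63 \right)} = 9 \left(- \frac{74}{63}\right) = - \frac{74}{7}$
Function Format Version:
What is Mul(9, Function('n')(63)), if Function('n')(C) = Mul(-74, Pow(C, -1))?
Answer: Rational(-74, 7) ≈ -10.571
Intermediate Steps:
Mul(9, Function('n')(63)) = Mul(9, Mul(-74, Pow(63, -1))) = Mul(9, Mul(-74, Rational(1, 63))) = Mul(9, Rational(-74, 63)) = Rational(-74, 7)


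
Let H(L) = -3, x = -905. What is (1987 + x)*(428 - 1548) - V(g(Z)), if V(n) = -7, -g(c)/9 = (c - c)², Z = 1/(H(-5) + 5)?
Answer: -1211833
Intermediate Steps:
Z = ½ (Z = 1/(-3 + 5) = 1/2 = ½ ≈ 0.50000)
g(c) = 0 (g(c) = -9*(c - c)² = -9*0² = -9*0 = 0)
(1987 + x)*(428 - 1548) - V(g(Z)) = (1987 - 905)*(428 - 1548) - 1*(-7) = 1082*(-1120) + 7 = -1211840 + 7 = -1211833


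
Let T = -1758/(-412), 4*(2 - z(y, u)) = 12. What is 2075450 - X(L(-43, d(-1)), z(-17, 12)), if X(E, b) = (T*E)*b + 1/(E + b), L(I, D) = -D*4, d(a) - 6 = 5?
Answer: 9618840643/4635 ≈ 2.0753e+6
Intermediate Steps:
z(y, u) = -1 (z(y, u) = 2 - ¼*12 = 2 - 3 = -1)
d(a) = 11 (d(a) = 6 + 5 = 11)
T = 879/206 (T = -1758*(-1/412) = 879/206 ≈ 4.2670)
L(I, D) = -4*D
X(E, b) = 1/(E + b) + 879*E*b/206 (X(E, b) = (879*E/206)*b + 1/(E + b) = 879*E*b/206 + 1/(E + b) = 1/(E + b) + 879*E*b/206)
2075450 - X(L(-43, d(-1)), z(-17, 12)) = 2075450 - (206 + 879*(-4*11)*(-1)² + 879*(-1)*(-4*11)²)/(206*(-4*11 - 1)) = 2075450 - (206 + 879*(-44)*1 + 879*(-1)*(-44)²)/(206*(-44 - 1)) = 2075450 - (206 - 38676 + 879*(-1)*1936)/(206*(-45)) = 2075450 - (-1)*(206 - 38676 - 1701744)/(206*45) = 2075450 - (-1)*(-1740214)/(206*45) = 2075450 - 1*870107/4635 = 2075450 - 870107/4635 = 9618840643/4635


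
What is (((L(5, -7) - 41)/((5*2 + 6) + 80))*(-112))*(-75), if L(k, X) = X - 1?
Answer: -8575/2 ≈ -4287.5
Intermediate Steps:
L(k, X) = -1 + X
(((L(5, -7) - 41)/((5*2 + 6) + 80))*(-112))*(-75) = ((((-1 - 7) - 41)/((5*2 + 6) + 80))*(-112))*(-75) = (((-8 - 41)/((10 + 6) + 80))*(-112))*(-75) = (-49/(16 + 80)*(-112))*(-75) = (-49/96*(-112))*(-75) = (-49*1/96*(-112))*(-75) = -49/96*(-112)*(-75) = (343/6)*(-75) = -8575/2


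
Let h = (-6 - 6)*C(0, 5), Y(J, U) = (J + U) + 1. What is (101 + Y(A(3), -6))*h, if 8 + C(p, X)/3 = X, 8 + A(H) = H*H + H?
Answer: 10800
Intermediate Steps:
A(H) = -8 + H + H² (A(H) = -8 + (H*H + H) = -8 + (H² + H) = -8 + (H + H²) = -8 + H + H²)
Y(J, U) = 1 + J + U
C(p, X) = -24 + 3*X
h = 108 (h = (-6 - 6)*(-24 + 3*5) = -12*(-24 + 15) = -12*(-9) = 108)
(101 + Y(A(3), -6))*h = (101 + (1 + (-8 + 3 + 3²) - 6))*108 = (101 + (1 + (-8 + 3 + 9) - 6))*108 = (101 + (1 + 4 - 6))*108 = (101 - 1)*108 = 100*108 = 10800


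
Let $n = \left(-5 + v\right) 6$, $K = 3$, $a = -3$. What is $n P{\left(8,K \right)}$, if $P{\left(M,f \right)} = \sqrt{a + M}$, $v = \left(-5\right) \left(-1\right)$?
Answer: $0$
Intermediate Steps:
$v = 5$
$P{\left(M,f \right)} = \sqrt{-3 + M}$
$n = 0$ ($n = \left(-5 + 5\right) 6 = 0 \cdot 6 = 0$)
$n P{\left(8,K \right)} = 0 \sqrt{-3 + 8} = 0 \sqrt{5} = 0$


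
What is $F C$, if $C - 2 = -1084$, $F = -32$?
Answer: $34624$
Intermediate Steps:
$C = -1082$ ($C = 2 - 1084 = -1082$)
$F C = \left(-32\right) \left(-1082\right) = 34624$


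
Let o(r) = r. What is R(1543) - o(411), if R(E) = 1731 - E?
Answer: -223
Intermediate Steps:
R(1543) - o(411) = (1731 - 1*1543) - 1*411 = (1731 - 1543) - 411 = 188 - 411 = -223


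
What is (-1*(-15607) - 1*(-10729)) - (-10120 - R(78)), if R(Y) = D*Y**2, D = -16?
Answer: -60888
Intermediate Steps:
R(Y) = -16*Y**2
(-1*(-15607) - 1*(-10729)) - (-10120 - R(78)) = (-1*(-15607) - 1*(-10729)) - (-10120 - (-16)*78**2) = (15607 + 10729) - (-10120 - (-16)*6084) = 26336 - (-10120 - 1*(-97344)) = 26336 - (-10120 + 97344) = 26336 - 1*87224 = 26336 - 87224 = -60888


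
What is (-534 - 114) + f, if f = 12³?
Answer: 1080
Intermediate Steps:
f = 1728
(-534 - 114) + f = (-534 - 114) + 1728 = -648 + 1728 = 1080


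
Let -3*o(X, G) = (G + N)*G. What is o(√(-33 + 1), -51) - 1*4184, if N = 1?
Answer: -5034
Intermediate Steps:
o(X, G) = -G*(1 + G)/3 (o(X, G) = -(G + 1)*G/3 = -(1 + G)*G/3 = -G*(1 + G)/3)
o(√(-33 + 1), -51) - 1*4184 = -⅓*(-51)*(1 - 51) - 1*4184 = -⅓*(-51)*(-50) - 4184 = -850 - 4184 = -5034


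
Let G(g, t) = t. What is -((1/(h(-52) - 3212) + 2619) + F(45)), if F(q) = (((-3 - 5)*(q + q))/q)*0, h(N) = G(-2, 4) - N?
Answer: -8265563/3156 ≈ -2619.0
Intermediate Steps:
h(N) = 4 - N
F(q) = 0 (F(q) = ((-16*q)/q)*0 = -16*0 = 0)
-((1/(h(-52) - 3212) + 2619) + F(45)) = -((1/((4 - 1*(-52)) - 3212) + 2619) + 0) = -((1/((4 + 52) - 3212) + 2619) + 0) = -((1/(56 - 3212) + 2619) + 0) = -((1/(-3156) + 2619) + 0) = -((-1/3156 + 2619) + 0) = -(8265563/3156 + 0) = -1*8265563/3156 = -8265563/3156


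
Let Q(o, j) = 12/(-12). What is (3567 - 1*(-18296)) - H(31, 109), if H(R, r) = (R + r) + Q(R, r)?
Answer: 21724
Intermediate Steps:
Q(o, j) = -1 (Q(o, j) = 12*(-1/12) = -1)
H(R, r) = -1 + R + r (H(R, r) = (R + r) - 1 = -1 + R + r)
(3567 - 1*(-18296)) - H(31, 109) = (3567 - 1*(-18296)) - (-1 + 31 + 109) = (3567 + 18296) - 1*139 = 21863 - 139 = 21724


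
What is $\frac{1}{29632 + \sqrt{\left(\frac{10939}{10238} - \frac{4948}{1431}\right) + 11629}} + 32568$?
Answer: $\frac{418949839260409824696}{12863849141067425} - \frac{3 \sqrt{277281018951627774}}{12863849141067425} \approx 32568.0$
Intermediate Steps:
$\frac{1}{29632 + \sqrt{\left(\frac{10939}{10238} - \frac{4948}{1431}\right) + 11629}} + 32568 = \frac{1}{29632 + \sqrt{- \frac{35003915}{14650578} + 11629}} + 32568 = \frac{1}{29632 + \sqrt{\frac{170336567647}{14650578}}} + 32568 = \frac{1}{29632 + \frac{\sqrt{277281018951627774}}{4883526}} + 32568 = 32568 + \frac{1}{29632 + \frac{\sqrt{277281018951627774}}{4883526}}$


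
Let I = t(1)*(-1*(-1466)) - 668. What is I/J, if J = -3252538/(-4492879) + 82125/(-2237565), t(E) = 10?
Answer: 9377539888299528/460585833473 ≈ 20360.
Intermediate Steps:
I = 13992 (I = 10*(-1*(-1466)) - 668 = 10*1466 - 668 = 14660 - 668 = 13992)
J = 460585833473/670207253309 (J = -3252538*(-1/4492879) + 82125*(-1/2237565) = 3252538/4492879 - 5475/149171 = 460585833473/670207253309 ≈ 0.68723)
I/J = 13992/(460585833473/670207253309) = 13992*(670207253309/460585833473) = 9377539888299528/460585833473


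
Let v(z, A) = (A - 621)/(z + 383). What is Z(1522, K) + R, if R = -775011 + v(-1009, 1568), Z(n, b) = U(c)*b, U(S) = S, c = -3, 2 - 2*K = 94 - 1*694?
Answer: -485723111/626 ≈ -7.7592e+5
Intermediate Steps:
v(z, A) = (-621 + A)/(383 + z)
K = 301 (K = 1 - (94 - 1*694)/2 = 1 - (94 - 694)/2 = 1 - 1/2*(-600) = 1 + 300 = 301)
Z(n, b) = -3*b
R = -485157833/626 (R = -775011 + (-621 + 1568)/(383 - 1009) = -775011 + 947/(-626) = -775011 - 1/626*947 = -775011 - 947/626 = -485157833/626 ≈ -7.7501e+5)
Z(1522, K) + R = -3*301 - 485157833/626 = -903 - 485157833/626 = -485723111/626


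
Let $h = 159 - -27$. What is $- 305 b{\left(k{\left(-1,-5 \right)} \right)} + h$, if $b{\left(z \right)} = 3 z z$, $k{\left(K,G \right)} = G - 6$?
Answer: $-110529$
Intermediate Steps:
$h = 186$ ($h = 159 + 27 = 186$)
$k{\left(K,G \right)} = -6 + G$ ($k{\left(K,G \right)} = G - 6 = -6 + G$)
$b{\left(z \right)} = 3 z^{2}$
$- 305 b{\left(k{\left(-1,-5 \right)} \right)} + h = - 305 \cdot 3 \left(-6 - 5\right)^{2} + 186 = - 305 \cdot 3 \left(-11\right)^{2} + 186 = - 305 \cdot 3 \cdot 121 + 186 = \left(-305\right) 363 + 186 = -110715 + 186 = -110529$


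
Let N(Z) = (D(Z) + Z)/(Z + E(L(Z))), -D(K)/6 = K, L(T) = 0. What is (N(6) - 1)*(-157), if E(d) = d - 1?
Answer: 1099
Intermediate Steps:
E(d) = -1 + d
D(K) = -6*K
N(Z) = -5*Z/(-1 + Z) (N(Z) = (-6*Z + Z)/(Z + (-1 + 0)) = (-5*Z)/(Z - 1) = (-5*Z)/(-1 + Z) = -5*Z/(-1 + Z))
(N(6) - 1)*(-157) = (-5*6/(-1 + 6) - 1)*(-157) = (-5*6/5 - 1)*(-157) = (-5*6*⅕ - 1)*(-157) = (-6 - 1)*(-157) = -7*(-157) = 1099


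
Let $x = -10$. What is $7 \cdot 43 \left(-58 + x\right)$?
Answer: $-20468$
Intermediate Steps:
$7 \cdot 43 \left(-58 + x\right) = 7 \cdot 43 \left(-58 - 10\right) = 7 \cdot 43 \left(-68\right) = 7 \left(-2924\right) = -20468$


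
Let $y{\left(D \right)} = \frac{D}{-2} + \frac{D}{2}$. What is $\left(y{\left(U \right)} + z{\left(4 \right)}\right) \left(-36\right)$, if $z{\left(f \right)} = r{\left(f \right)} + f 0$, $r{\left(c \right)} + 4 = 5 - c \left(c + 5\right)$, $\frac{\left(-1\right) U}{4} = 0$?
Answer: $1260$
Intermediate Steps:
$U = 0$ ($U = \left(-4\right) 0 = 0$)
$r{\left(c \right)} = 1 - c \left(5 + c\right)$ ($r{\left(c \right)} = -4 - \left(-5 + c \left(c + 5\right)\right) = -4 - \left(-5 + c \left(5 + c\right)\right) = 1 - c \left(5 + c\right)$)
$y{\left(D \right)} = 0$ ($y{\left(D \right)} = D \left(- \frac{1}{2}\right) + D \frac{1}{2} = - \frac{D}{2} + \frac{D}{2} = 0$)
$z{\left(f \right)} = 1 - f^{2} - 5 f$ ($z{\left(f \right)} = \left(1 - f^{2} - 5 f\right) + f 0 = \left(1 - f^{2} - 5 f\right) + 0 = 1 - f^{2} - 5 f$)
$\left(y{\left(U \right)} + z{\left(4 \right)}\right) \left(-36\right) = \left(0 - 35\right) \left(-36\right) = \left(-35\right) \left(-36\right) = 1260$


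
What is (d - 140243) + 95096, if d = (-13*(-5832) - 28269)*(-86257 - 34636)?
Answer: -5748144618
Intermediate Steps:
d = -5748099471 (d = (75816 - 28269)*(-120893) = 47547*(-120893) = -5748099471)
(d - 140243) + 95096 = (-5748099471 - 140243) + 95096 = -5748239714 + 95096 = -5748144618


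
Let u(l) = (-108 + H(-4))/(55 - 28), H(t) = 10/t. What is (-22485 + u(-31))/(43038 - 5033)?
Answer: -110401/186570 ≈ -0.59174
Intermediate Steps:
u(l) = -221/54 (u(l) = (-108 + 10/(-4))/(55 - 28) = (-108 + 10*(-1/4))/27 = (-108 - 5/2)*(1/27) = -221/2*1/27 = -221/54)
(-22485 + u(-31))/(43038 - 5033) = (-22485 - 221/54)/(43038 - 5033) = -1214411/54/38005 = -1214411/54*1/38005 = -110401/186570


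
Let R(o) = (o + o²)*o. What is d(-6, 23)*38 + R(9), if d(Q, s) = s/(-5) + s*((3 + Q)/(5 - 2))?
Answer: -1194/5 ≈ -238.80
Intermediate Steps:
d(Q, s) = -s/5 + s*(1 + Q/3) (d(Q, s) = s*(-⅕) + s*((3 + Q)/3) = -s/5 + s*((3 + Q)*(⅓)) = -s/5 + s*(1 + Q/3))
R(o) = o*(o + o²)
d(-6, 23)*38 + R(9) = ((1/15)*23*(12 + 5*(-6)))*38 + 9²*(1 + 9) = ((1/15)*23*(12 - 30))*38 + 81*10 = ((1/15)*23*(-18))*38 + 810 = -138/5*38 + 810 = -5244/5 + 810 = -1194/5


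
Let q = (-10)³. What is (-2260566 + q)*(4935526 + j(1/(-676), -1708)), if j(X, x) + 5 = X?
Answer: -3772758191098685/338 ≈ -1.1162e+13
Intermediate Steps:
j(X, x) = -5 + X
q = -1000
(-2260566 + q)*(4935526 + j(1/(-676), -1708)) = (-2260566 - 1000)*(4935526 + (-5 + 1/(-676))) = -2261566*(4935526 + (-5 - 1/676)) = -2261566*(4935526 - 3381/676) = -2261566*3336412195/676 = -3772758191098685/338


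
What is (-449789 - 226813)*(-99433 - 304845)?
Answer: 273535303356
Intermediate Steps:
(-449789 - 226813)*(-99433 - 304845) = -676602*(-404278) = 273535303356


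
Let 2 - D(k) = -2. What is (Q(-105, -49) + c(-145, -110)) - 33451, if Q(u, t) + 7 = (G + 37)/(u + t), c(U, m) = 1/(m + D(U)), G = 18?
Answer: -12413054/371 ≈ -33458.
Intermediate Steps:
D(k) = 4 (D(k) = 2 - 1*(-2) = 2 + 2 = 4)
c(U, m) = 1/(4 + m) (c(U, m) = 1/(m + 4) = 1/(4 + m))
Q(u, t) = -7 + 55/(t + u) (Q(u, t) = -7 + (18 + 37)/(u + t) = -7 + 55/(t + u))
(Q(-105, -49) + c(-145, -110)) - 33451 = ((55 - 7*(-49) - 7*(-105))/(-49 - 105) + 1/(4 - 110)) - 33451 = ((55 + 343 + 735)/(-154) + 1/(-106)) - 33451 = (-1/154*1133 - 1/106) - 33451 = (-103/14 - 1/106) - 33451 = -2733/371 - 33451 = -12413054/371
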